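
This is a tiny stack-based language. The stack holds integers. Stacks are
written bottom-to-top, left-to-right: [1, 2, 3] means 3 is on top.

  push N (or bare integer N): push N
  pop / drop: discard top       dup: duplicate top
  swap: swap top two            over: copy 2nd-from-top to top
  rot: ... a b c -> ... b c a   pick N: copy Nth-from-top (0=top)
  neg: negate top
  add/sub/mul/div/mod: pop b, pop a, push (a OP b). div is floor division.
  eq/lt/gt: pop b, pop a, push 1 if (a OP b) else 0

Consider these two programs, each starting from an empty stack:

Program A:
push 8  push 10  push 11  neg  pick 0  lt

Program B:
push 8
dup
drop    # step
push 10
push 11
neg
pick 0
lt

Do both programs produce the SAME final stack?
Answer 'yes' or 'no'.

Program A trace:
  After 'push 8': [8]
  After 'push 10': [8, 10]
  After 'push 11': [8, 10, 11]
  After 'neg': [8, 10, -11]
  After 'pick 0': [8, 10, -11, -11]
  After 'lt': [8, 10, 0]
Program A final stack: [8, 10, 0]

Program B trace:
  After 'push 8': [8]
  After 'dup': [8, 8]
  After 'drop': [8]
  After 'push 10': [8, 10]
  After 'push 11': [8, 10, 11]
  After 'neg': [8, 10, -11]
  After 'pick 0': [8, 10, -11, -11]
  After 'lt': [8, 10, 0]
Program B final stack: [8, 10, 0]
Same: yes

Answer: yes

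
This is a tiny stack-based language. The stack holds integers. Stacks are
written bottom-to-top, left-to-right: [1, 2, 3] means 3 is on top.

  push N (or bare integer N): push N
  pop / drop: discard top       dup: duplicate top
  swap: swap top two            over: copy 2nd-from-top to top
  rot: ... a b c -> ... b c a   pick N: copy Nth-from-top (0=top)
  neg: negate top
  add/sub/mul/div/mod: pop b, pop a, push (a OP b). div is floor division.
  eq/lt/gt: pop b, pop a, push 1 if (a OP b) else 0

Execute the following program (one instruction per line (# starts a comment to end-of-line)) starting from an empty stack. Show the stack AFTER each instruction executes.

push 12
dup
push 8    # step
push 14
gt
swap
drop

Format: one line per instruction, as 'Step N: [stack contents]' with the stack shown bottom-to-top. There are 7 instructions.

Step 1: [12]
Step 2: [12, 12]
Step 3: [12, 12, 8]
Step 4: [12, 12, 8, 14]
Step 5: [12, 12, 0]
Step 6: [12, 0, 12]
Step 7: [12, 0]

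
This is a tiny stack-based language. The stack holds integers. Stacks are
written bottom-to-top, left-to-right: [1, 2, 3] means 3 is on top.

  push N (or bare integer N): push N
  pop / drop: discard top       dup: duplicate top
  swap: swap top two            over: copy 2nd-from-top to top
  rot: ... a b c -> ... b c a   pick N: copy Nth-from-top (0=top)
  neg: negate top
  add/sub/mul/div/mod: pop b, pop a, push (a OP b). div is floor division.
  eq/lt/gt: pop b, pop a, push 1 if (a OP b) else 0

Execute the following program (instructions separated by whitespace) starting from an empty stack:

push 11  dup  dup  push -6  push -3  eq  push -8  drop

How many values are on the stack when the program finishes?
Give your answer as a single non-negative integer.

Answer: 4

Derivation:
After 'push 11': stack = [11] (depth 1)
After 'dup': stack = [11, 11] (depth 2)
After 'dup': stack = [11, 11, 11] (depth 3)
After 'push -6': stack = [11, 11, 11, -6] (depth 4)
After 'push -3': stack = [11, 11, 11, -6, -3] (depth 5)
After 'eq': stack = [11, 11, 11, 0] (depth 4)
After 'push -8': stack = [11, 11, 11, 0, -8] (depth 5)
After 'drop': stack = [11, 11, 11, 0] (depth 4)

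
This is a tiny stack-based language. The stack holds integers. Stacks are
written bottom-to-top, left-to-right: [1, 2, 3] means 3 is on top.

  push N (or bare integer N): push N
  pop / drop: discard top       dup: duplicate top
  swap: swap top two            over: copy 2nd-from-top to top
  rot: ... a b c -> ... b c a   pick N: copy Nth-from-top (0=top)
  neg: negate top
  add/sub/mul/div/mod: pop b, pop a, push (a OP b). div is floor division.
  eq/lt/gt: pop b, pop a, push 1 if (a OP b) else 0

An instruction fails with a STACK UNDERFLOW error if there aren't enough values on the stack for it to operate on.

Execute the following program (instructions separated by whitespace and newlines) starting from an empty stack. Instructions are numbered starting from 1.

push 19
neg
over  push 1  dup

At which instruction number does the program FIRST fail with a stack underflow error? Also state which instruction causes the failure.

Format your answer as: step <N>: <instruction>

Answer: step 3: over

Derivation:
Step 1 ('push 19'): stack = [19], depth = 1
Step 2 ('neg'): stack = [-19], depth = 1
Step 3 ('over'): needs 2 value(s) but depth is 1 — STACK UNDERFLOW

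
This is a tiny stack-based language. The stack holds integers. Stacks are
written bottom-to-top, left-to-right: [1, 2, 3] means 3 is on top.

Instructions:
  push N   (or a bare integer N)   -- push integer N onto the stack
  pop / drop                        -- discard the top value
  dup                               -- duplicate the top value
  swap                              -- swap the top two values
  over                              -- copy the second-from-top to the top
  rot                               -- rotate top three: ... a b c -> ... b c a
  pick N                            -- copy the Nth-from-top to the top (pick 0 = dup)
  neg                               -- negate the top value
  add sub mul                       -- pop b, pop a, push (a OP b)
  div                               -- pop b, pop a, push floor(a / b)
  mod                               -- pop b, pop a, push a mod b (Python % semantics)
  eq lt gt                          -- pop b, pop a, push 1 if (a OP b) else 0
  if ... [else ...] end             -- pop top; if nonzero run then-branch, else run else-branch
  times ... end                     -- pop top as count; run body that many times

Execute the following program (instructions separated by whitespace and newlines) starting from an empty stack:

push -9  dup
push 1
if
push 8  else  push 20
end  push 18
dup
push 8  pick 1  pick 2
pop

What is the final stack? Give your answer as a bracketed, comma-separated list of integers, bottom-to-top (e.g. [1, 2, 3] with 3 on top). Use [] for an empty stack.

After 'push -9': [-9]
After 'dup': [-9, -9]
After 'push 1': [-9, -9, 1]
After 'if': [-9, -9]
After 'push 8': [-9, -9, 8]
After 'push 18': [-9, -9, 8, 18]
After 'dup': [-9, -9, 8, 18, 18]
After 'push 8': [-9, -9, 8, 18, 18, 8]
After 'pick 1': [-9, -9, 8, 18, 18, 8, 18]
After 'pick 2': [-9, -9, 8, 18, 18, 8, 18, 18]
After 'pop': [-9, -9, 8, 18, 18, 8, 18]

Answer: [-9, -9, 8, 18, 18, 8, 18]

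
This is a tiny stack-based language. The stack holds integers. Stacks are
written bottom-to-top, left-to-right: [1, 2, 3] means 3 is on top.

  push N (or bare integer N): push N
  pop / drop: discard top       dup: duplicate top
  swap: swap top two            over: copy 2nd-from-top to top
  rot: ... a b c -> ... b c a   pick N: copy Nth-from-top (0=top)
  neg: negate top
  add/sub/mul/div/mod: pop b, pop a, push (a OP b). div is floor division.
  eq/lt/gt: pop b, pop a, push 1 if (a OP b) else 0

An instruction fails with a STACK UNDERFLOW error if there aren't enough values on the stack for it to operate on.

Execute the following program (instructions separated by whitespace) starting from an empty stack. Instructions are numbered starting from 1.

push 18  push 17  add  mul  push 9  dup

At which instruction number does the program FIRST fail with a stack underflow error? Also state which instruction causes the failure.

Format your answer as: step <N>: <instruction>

Step 1 ('push 18'): stack = [18], depth = 1
Step 2 ('push 17'): stack = [18, 17], depth = 2
Step 3 ('add'): stack = [35], depth = 1
Step 4 ('mul'): needs 2 value(s) but depth is 1 — STACK UNDERFLOW

Answer: step 4: mul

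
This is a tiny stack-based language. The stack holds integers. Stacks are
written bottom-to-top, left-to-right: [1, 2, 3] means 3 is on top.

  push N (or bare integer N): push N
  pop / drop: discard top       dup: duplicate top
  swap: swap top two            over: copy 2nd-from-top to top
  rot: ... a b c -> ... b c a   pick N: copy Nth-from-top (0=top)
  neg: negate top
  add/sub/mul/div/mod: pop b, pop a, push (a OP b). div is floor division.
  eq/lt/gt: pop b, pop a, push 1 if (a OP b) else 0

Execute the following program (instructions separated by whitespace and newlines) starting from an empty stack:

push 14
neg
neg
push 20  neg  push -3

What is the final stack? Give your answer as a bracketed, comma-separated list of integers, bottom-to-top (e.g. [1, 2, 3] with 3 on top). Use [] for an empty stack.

Answer: [14, -20, -3]

Derivation:
After 'push 14': [14]
After 'neg': [-14]
After 'neg': [14]
After 'push 20': [14, 20]
After 'neg': [14, -20]
After 'push -3': [14, -20, -3]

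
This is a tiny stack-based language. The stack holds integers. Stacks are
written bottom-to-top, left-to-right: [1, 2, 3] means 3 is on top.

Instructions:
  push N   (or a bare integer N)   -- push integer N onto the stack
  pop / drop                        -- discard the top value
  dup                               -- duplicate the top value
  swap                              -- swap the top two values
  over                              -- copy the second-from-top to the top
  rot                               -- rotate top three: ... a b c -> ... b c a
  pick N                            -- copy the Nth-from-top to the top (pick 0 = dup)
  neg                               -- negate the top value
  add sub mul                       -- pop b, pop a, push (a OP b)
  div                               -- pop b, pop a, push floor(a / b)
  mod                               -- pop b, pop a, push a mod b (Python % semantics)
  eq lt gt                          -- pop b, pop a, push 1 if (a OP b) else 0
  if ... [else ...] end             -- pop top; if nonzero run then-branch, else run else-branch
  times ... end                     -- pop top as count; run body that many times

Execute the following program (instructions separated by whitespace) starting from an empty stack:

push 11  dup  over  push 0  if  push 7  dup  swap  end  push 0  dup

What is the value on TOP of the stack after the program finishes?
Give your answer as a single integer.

After 'push 11': [11]
After 'dup': [11, 11]
After 'over': [11, 11, 11]
After 'push 0': [11, 11, 11, 0]
After 'if': [11, 11, 11]
After 'push 0': [11, 11, 11, 0]
After 'dup': [11, 11, 11, 0, 0]

Answer: 0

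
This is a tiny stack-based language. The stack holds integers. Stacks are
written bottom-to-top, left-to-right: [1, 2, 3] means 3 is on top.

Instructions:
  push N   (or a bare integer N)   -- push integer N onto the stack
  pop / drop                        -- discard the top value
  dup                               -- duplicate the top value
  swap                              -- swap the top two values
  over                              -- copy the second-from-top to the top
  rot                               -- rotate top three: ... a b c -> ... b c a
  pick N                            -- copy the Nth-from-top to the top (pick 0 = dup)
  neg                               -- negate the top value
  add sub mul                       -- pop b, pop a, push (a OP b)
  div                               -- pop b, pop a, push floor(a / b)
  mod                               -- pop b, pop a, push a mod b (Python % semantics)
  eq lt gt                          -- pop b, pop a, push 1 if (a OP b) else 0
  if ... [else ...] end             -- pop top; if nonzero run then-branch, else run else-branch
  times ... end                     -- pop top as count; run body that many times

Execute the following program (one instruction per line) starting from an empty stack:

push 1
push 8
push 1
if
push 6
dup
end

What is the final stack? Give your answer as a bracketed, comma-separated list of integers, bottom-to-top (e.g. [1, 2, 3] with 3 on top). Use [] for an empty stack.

Answer: [1, 8, 6, 6]

Derivation:
After 'push 1': [1]
After 'push 8': [1, 8]
After 'push 1': [1, 8, 1]
After 'if': [1, 8]
After 'push 6': [1, 8, 6]
After 'dup': [1, 8, 6, 6]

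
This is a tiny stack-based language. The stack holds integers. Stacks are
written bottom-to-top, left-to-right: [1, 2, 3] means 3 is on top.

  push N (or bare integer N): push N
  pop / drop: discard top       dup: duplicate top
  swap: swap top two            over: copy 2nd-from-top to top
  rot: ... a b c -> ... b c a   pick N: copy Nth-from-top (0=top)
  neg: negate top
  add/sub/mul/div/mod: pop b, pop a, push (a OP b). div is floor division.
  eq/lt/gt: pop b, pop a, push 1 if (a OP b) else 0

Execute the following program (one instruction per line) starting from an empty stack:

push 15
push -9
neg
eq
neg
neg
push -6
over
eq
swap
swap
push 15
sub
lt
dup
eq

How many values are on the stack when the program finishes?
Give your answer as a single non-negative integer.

After 'push 15': stack = [15] (depth 1)
After 'push -9': stack = [15, -9] (depth 2)
After 'neg': stack = [15, 9] (depth 2)
After 'eq': stack = [0] (depth 1)
After 'neg': stack = [0] (depth 1)
After 'neg': stack = [0] (depth 1)
After 'push -6': stack = [0, -6] (depth 2)
After 'over': stack = [0, -6, 0] (depth 3)
After 'eq': stack = [0, 0] (depth 2)
After 'swap': stack = [0, 0] (depth 2)
After 'swap': stack = [0, 0] (depth 2)
After 'push 15': stack = [0, 0, 15] (depth 3)
After 'sub': stack = [0, -15] (depth 2)
After 'lt': stack = [0] (depth 1)
After 'dup': stack = [0, 0] (depth 2)
After 'eq': stack = [1] (depth 1)

Answer: 1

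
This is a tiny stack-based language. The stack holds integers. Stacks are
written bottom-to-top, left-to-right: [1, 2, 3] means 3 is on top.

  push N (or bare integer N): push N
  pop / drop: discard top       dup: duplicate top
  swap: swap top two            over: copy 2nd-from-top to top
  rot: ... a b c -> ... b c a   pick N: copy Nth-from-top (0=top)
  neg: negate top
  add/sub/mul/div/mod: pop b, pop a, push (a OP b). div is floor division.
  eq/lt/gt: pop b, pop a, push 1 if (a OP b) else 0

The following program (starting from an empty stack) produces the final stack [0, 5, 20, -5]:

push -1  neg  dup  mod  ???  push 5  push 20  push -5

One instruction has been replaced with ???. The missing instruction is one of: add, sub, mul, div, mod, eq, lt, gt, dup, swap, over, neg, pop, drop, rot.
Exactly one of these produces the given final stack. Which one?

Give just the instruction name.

Answer: neg

Derivation:
Stack before ???: [0]
Stack after ???:  [0]
The instruction that transforms [0] -> [0] is: neg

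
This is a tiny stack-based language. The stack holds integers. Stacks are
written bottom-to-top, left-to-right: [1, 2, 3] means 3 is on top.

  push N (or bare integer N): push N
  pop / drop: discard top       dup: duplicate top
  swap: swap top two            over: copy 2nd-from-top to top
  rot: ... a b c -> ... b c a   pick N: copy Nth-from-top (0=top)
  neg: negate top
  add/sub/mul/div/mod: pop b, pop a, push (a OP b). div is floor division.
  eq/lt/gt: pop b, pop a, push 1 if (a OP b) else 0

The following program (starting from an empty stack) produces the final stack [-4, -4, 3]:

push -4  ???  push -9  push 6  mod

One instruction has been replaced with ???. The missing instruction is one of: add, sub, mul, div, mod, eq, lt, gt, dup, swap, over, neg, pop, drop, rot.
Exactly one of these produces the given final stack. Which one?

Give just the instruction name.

Stack before ???: [-4]
Stack after ???:  [-4, -4]
The instruction that transforms [-4] -> [-4, -4] is: dup

Answer: dup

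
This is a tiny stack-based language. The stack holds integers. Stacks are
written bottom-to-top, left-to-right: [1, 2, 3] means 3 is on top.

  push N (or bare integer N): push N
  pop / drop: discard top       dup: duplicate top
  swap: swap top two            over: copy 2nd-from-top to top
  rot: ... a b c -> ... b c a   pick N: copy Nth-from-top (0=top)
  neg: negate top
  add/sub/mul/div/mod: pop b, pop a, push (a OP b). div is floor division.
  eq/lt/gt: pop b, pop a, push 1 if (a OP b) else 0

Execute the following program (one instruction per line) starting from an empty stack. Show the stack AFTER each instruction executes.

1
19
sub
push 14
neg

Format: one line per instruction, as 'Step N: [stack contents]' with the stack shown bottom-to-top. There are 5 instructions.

Step 1: [1]
Step 2: [1, 19]
Step 3: [-18]
Step 4: [-18, 14]
Step 5: [-18, -14]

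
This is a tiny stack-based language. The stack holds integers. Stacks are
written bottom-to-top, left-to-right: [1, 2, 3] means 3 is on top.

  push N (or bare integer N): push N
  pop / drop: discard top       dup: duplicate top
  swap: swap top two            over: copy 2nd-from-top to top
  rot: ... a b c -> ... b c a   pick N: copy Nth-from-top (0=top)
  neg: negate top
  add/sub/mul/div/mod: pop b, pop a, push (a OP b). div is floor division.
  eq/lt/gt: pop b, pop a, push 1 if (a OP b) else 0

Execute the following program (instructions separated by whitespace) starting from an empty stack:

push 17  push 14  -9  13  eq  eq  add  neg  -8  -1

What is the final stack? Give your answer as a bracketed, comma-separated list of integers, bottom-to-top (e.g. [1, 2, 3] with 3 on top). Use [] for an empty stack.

After 'push 17': [17]
After 'push 14': [17, 14]
After 'push -9': [17, 14, -9]
After 'push 13': [17, 14, -9, 13]
After 'eq': [17, 14, 0]
After 'eq': [17, 0]
After 'add': [17]
After 'neg': [-17]
After 'push -8': [-17, -8]
After 'push -1': [-17, -8, -1]

Answer: [-17, -8, -1]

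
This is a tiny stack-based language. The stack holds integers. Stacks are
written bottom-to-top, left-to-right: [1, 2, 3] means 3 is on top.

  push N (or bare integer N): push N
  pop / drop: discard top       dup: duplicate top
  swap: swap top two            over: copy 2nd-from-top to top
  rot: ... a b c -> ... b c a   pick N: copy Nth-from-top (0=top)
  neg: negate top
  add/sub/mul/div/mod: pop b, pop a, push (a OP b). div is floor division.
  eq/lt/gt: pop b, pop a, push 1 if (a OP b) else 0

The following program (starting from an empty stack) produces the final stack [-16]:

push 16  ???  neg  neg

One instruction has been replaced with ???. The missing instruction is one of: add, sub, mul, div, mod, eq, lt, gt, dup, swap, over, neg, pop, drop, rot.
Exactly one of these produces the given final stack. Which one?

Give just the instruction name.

Stack before ???: [16]
Stack after ???:  [-16]
The instruction that transforms [16] -> [-16] is: neg

Answer: neg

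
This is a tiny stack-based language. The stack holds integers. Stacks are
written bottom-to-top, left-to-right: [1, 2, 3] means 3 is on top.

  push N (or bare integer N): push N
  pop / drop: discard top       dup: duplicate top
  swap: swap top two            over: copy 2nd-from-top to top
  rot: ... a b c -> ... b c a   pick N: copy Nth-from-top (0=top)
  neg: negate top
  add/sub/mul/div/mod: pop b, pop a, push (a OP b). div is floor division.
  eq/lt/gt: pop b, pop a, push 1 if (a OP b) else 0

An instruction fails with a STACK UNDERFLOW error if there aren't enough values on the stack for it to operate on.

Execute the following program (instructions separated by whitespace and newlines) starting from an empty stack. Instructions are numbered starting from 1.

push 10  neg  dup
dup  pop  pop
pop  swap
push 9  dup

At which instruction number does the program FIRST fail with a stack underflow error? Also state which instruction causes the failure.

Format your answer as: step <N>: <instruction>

Answer: step 8: swap

Derivation:
Step 1 ('push 10'): stack = [10], depth = 1
Step 2 ('neg'): stack = [-10], depth = 1
Step 3 ('dup'): stack = [-10, -10], depth = 2
Step 4 ('dup'): stack = [-10, -10, -10], depth = 3
Step 5 ('pop'): stack = [-10, -10], depth = 2
Step 6 ('pop'): stack = [-10], depth = 1
Step 7 ('pop'): stack = [], depth = 0
Step 8 ('swap'): needs 2 value(s) but depth is 0 — STACK UNDERFLOW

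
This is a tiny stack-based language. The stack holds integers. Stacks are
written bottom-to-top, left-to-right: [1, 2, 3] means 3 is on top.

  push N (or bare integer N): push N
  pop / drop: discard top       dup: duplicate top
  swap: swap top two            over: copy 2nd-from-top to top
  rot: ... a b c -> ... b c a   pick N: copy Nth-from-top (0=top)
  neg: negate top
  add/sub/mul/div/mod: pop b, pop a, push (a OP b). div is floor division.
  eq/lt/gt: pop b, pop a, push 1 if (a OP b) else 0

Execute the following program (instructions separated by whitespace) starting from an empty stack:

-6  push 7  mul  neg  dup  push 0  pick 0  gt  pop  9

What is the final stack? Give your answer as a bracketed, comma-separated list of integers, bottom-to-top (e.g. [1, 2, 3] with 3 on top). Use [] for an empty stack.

Answer: [42, 42, 9]

Derivation:
After 'push -6': [-6]
After 'push 7': [-6, 7]
After 'mul': [-42]
After 'neg': [42]
After 'dup': [42, 42]
After 'push 0': [42, 42, 0]
After 'pick 0': [42, 42, 0, 0]
After 'gt': [42, 42, 0]
After 'pop': [42, 42]
After 'push 9': [42, 42, 9]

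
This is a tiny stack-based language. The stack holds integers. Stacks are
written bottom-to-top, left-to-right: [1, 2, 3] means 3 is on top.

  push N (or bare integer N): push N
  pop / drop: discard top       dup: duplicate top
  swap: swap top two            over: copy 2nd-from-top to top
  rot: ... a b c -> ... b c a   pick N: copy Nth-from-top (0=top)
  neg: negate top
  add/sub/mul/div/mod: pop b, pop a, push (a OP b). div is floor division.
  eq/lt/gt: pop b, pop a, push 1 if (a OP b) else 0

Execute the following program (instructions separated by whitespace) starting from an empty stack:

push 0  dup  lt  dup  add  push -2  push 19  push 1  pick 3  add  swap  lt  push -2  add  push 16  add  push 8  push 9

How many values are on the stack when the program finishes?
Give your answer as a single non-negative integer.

Answer: 5

Derivation:
After 'push 0': stack = [0] (depth 1)
After 'dup': stack = [0, 0] (depth 2)
After 'lt': stack = [0] (depth 1)
After 'dup': stack = [0, 0] (depth 2)
After 'add': stack = [0] (depth 1)
After 'push -2': stack = [0, -2] (depth 2)
After 'push 19': stack = [0, -2, 19] (depth 3)
After 'push 1': stack = [0, -2, 19, 1] (depth 4)
After 'pick 3': stack = [0, -2, 19, 1, 0] (depth 5)
After 'add': stack = [0, -2, 19, 1] (depth 4)
After 'swap': stack = [0, -2, 1, 19] (depth 4)
After 'lt': stack = [0, -2, 1] (depth 3)
After 'push -2': stack = [0, -2, 1, -2] (depth 4)
After 'add': stack = [0, -2, -1] (depth 3)
After 'push 16': stack = [0, -2, -1, 16] (depth 4)
After 'add': stack = [0, -2, 15] (depth 3)
After 'push 8': stack = [0, -2, 15, 8] (depth 4)
After 'push 9': stack = [0, -2, 15, 8, 9] (depth 5)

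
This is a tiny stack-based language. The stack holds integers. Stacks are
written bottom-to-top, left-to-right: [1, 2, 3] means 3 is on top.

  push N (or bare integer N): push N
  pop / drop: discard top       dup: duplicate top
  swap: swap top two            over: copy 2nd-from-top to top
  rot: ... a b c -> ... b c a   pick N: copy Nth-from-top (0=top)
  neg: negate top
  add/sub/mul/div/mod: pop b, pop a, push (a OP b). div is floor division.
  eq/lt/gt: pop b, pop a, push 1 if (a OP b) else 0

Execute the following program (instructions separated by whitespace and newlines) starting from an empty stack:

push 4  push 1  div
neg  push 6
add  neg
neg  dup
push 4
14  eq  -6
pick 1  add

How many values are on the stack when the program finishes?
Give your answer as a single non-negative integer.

After 'push 4': stack = [4] (depth 1)
After 'push 1': stack = [4, 1] (depth 2)
After 'div': stack = [4] (depth 1)
After 'neg': stack = [-4] (depth 1)
After 'push 6': stack = [-4, 6] (depth 2)
After 'add': stack = [2] (depth 1)
After 'neg': stack = [-2] (depth 1)
After 'neg': stack = [2] (depth 1)
After 'dup': stack = [2, 2] (depth 2)
After 'push 4': stack = [2, 2, 4] (depth 3)
After 'push 14': stack = [2, 2, 4, 14] (depth 4)
After 'eq': stack = [2, 2, 0] (depth 3)
After 'push -6': stack = [2, 2, 0, -6] (depth 4)
After 'pick 1': stack = [2, 2, 0, -6, 0] (depth 5)
After 'add': stack = [2, 2, 0, -6] (depth 4)

Answer: 4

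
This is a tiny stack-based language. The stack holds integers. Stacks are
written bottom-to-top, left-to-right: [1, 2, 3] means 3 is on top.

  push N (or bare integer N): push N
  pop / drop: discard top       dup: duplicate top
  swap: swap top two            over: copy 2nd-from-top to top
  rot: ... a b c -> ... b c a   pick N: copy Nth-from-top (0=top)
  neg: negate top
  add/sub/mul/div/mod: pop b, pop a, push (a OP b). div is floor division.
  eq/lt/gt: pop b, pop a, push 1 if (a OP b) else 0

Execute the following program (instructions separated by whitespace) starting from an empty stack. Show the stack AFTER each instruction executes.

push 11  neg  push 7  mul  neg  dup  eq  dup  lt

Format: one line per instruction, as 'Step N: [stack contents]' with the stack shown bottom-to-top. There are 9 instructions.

Step 1: [11]
Step 2: [-11]
Step 3: [-11, 7]
Step 4: [-77]
Step 5: [77]
Step 6: [77, 77]
Step 7: [1]
Step 8: [1, 1]
Step 9: [0]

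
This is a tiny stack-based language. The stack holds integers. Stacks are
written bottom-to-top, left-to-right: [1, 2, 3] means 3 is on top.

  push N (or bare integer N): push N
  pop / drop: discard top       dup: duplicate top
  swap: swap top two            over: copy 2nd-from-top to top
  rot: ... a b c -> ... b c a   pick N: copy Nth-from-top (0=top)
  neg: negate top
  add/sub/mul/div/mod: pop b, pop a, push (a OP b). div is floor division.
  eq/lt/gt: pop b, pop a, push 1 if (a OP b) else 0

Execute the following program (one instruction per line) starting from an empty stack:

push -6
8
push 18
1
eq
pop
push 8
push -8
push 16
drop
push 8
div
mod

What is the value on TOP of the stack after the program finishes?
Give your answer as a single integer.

Answer: 0

Derivation:
After 'push -6': [-6]
After 'push 8': [-6, 8]
After 'push 18': [-6, 8, 18]
After 'push 1': [-6, 8, 18, 1]
After 'eq': [-6, 8, 0]
After 'pop': [-6, 8]
After 'push 8': [-6, 8, 8]
After 'push -8': [-6, 8, 8, -8]
After 'push 16': [-6, 8, 8, -8, 16]
After 'drop': [-6, 8, 8, -8]
After 'push 8': [-6, 8, 8, -8, 8]
After 'div': [-6, 8, 8, -1]
After 'mod': [-6, 8, 0]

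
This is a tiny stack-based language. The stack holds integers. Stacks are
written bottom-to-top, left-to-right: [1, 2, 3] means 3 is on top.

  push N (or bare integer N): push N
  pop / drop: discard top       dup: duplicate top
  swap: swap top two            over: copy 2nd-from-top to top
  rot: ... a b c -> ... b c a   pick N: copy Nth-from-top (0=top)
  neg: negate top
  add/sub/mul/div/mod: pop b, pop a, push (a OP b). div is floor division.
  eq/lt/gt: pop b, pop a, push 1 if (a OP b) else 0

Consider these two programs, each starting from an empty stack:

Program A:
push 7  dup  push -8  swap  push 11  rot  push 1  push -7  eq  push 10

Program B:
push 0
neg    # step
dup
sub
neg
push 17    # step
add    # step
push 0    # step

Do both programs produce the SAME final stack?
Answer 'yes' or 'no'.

Program A trace:
  After 'push 7': [7]
  After 'dup': [7, 7]
  After 'push -8': [7, 7, -8]
  After 'swap': [7, -8, 7]
  After 'push 11': [7, -8, 7, 11]
  After 'rot': [7, 7, 11, -8]
  After 'push 1': [7, 7, 11, -8, 1]
  After 'push -7': [7, 7, 11, -8, 1, -7]
  After 'eq': [7, 7, 11, -8, 0]
  After 'push 10': [7, 7, 11, -8, 0, 10]
Program A final stack: [7, 7, 11, -8, 0, 10]

Program B trace:
  After 'push 0': [0]
  After 'neg': [0]
  After 'dup': [0, 0]
  After 'sub': [0]
  After 'neg': [0]
  After 'push 17': [0, 17]
  After 'add': [17]
  After 'push 0': [17, 0]
Program B final stack: [17, 0]
Same: no

Answer: no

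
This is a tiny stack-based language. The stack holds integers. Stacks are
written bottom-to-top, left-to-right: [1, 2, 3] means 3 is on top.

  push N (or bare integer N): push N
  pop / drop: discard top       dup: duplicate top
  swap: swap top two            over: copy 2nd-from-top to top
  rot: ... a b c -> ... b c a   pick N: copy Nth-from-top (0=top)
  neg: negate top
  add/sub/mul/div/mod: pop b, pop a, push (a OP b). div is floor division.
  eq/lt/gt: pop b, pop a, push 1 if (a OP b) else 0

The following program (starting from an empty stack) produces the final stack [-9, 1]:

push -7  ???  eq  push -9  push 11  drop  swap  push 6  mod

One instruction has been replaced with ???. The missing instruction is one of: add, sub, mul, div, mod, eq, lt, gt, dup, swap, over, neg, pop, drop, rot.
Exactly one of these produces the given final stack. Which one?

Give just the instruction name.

Stack before ???: [-7]
Stack after ???:  [-7, -7]
The instruction that transforms [-7] -> [-7, -7] is: dup

Answer: dup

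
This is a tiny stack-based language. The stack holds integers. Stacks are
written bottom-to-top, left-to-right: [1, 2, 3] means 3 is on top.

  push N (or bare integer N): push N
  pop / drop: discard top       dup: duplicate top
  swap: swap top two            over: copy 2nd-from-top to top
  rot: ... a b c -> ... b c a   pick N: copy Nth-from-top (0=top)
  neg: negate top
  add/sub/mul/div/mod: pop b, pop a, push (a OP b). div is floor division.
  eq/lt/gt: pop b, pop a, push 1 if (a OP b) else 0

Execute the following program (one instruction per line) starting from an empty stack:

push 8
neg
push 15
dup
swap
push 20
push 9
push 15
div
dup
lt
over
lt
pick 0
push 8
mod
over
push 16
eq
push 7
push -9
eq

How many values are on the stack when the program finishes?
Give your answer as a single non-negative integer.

Answer: 8

Derivation:
After 'push 8': stack = [8] (depth 1)
After 'neg': stack = [-8] (depth 1)
After 'push 15': stack = [-8, 15] (depth 2)
After 'dup': stack = [-8, 15, 15] (depth 3)
After 'swap': stack = [-8, 15, 15] (depth 3)
After 'push 20': stack = [-8, 15, 15, 20] (depth 4)
After 'push 9': stack = [-8, 15, 15, 20, 9] (depth 5)
After 'push 15': stack = [-8, 15, 15, 20, 9, 15] (depth 6)
After 'div': stack = [-8, 15, 15, 20, 0] (depth 5)
After 'dup': stack = [-8, 15, 15, 20, 0, 0] (depth 6)
  ...
After 'lt': stack = [-8, 15, 15, 20, 1] (depth 5)
After 'pick 0': stack = [-8, 15, 15, 20, 1, 1] (depth 6)
After 'push 8': stack = [-8, 15, 15, 20, 1, 1, 8] (depth 7)
After 'mod': stack = [-8, 15, 15, 20, 1, 1] (depth 6)
After 'over': stack = [-8, 15, 15, 20, 1, 1, 1] (depth 7)
After 'push 16': stack = [-8, 15, 15, 20, 1, 1, 1, 16] (depth 8)
After 'eq': stack = [-8, 15, 15, 20, 1, 1, 0] (depth 7)
After 'push 7': stack = [-8, 15, 15, 20, 1, 1, 0, 7] (depth 8)
After 'push -9': stack = [-8, 15, 15, 20, 1, 1, 0, 7, -9] (depth 9)
After 'eq': stack = [-8, 15, 15, 20, 1, 1, 0, 0] (depth 8)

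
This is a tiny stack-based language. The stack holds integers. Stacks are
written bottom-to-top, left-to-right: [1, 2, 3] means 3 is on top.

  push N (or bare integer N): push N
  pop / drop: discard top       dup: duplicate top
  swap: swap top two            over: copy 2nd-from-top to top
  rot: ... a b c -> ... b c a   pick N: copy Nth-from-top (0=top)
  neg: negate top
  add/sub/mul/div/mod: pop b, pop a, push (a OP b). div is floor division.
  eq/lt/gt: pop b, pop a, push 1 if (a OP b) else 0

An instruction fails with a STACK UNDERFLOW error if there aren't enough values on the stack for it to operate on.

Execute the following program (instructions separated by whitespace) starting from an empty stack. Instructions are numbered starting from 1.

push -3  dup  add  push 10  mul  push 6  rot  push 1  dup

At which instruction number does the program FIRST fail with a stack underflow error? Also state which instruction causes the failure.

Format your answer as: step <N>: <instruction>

Answer: step 7: rot

Derivation:
Step 1 ('push -3'): stack = [-3], depth = 1
Step 2 ('dup'): stack = [-3, -3], depth = 2
Step 3 ('add'): stack = [-6], depth = 1
Step 4 ('push 10'): stack = [-6, 10], depth = 2
Step 5 ('mul'): stack = [-60], depth = 1
Step 6 ('push 6'): stack = [-60, 6], depth = 2
Step 7 ('rot'): needs 3 value(s) but depth is 2 — STACK UNDERFLOW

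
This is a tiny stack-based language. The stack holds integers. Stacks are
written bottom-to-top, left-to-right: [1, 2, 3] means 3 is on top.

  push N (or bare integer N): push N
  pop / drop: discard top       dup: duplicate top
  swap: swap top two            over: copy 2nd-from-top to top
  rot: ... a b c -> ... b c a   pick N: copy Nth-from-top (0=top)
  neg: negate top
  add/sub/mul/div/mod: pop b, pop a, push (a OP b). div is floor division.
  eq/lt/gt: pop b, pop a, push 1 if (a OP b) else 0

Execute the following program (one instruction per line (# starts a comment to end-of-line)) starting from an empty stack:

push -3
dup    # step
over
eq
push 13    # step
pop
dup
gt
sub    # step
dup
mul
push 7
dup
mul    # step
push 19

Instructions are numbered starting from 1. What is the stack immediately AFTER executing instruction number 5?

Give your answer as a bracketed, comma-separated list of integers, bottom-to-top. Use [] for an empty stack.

Answer: [-3, 1, 13]

Derivation:
Step 1 ('push -3'): [-3]
Step 2 ('dup'): [-3, -3]
Step 3 ('over'): [-3, -3, -3]
Step 4 ('eq'): [-3, 1]
Step 5 ('push 13'): [-3, 1, 13]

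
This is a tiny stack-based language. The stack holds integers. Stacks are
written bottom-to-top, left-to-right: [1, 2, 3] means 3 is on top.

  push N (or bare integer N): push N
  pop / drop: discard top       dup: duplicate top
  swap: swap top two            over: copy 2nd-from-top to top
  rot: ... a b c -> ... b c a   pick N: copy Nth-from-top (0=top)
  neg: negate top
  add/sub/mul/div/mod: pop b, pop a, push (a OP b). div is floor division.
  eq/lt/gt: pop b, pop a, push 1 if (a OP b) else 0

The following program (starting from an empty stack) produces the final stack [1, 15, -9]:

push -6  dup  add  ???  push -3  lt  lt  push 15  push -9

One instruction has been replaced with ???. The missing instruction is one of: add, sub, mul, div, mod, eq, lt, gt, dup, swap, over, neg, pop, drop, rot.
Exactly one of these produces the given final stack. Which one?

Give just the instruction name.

Stack before ???: [-12]
Stack after ???:  [-12, -12]
The instruction that transforms [-12] -> [-12, -12] is: dup

Answer: dup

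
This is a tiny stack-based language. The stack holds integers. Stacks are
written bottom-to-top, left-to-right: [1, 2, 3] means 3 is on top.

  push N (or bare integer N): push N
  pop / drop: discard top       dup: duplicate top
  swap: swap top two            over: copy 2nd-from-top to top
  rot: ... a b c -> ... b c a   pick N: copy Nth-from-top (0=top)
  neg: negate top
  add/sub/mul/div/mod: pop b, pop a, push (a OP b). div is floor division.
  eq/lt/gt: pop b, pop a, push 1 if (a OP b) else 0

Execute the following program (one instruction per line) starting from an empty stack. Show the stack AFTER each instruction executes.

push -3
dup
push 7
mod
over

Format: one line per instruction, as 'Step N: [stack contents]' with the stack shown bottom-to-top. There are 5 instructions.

Step 1: [-3]
Step 2: [-3, -3]
Step 3: [-3, -3, 7]
Step 4: [-3, 4]
Step 5: [-3, 4, -3]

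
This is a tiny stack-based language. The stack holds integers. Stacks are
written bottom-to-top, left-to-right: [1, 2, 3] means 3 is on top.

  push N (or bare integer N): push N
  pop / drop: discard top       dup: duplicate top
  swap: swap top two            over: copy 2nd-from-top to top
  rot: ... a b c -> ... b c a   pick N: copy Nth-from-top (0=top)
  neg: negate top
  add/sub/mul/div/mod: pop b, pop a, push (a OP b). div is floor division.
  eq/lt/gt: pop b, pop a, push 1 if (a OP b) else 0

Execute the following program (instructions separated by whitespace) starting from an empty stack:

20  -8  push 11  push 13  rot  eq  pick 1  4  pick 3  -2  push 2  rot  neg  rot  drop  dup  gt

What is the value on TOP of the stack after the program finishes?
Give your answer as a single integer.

After 'push 20': [20]
After 'push -8': [20, -8]
After 'push 11': [20, -8, 11]
After 'push 13': [20, -8, 11, 13]
After 'rot': [20, 11, 13, -8]
After 'eq': [20, 11, 0]
After 'pick 1': [20, 11, 0, 11]
After 'push 4': [20, 11, 0, 11, 4]
After 'pick 3': [20, 11, 0, 11, 4, 11]
After 'push -2': [20, 11, 0, 11, 4, 11, -2]
After 'push 2': [20, 11, 0, 11, 4, 11, -2, 2]
After 'rot': [20, 11, 0, 11, 4, -2, 2, 11]
After 'neg': [20, 11, 0, 11, 4, -2, 2, -11]
After 'rot': [20, 11, 0, 11, 4, 2, -11, -2]
After 'drop': [20, 11, 0, 11, 4, 2, -11]
After 'dup': [20, 11, 0, 11, 4, 2, -11, -11]
After 'gt': [20, 11, 0, 11, 4, 2, 0]

Answer: 0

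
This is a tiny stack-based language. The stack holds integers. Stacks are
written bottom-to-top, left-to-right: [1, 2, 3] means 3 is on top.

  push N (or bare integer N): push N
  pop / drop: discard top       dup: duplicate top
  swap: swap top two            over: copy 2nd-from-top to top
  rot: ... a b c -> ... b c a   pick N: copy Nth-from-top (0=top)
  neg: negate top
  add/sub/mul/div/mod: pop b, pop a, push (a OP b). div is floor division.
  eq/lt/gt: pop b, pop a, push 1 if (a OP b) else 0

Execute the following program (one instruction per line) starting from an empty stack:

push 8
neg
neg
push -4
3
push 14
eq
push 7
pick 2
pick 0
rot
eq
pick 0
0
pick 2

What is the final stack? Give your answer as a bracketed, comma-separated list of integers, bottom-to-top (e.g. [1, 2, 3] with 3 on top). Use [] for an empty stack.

After 'push 8': [8]
After 'neg': [-8]
After 'neg': [8]
After 'push -4': [8, -4]
After 'push 3': [8, -4, 3]
After 'push 14': [8, -4, 3, 14]
After 'eq': [8, -4, 0]
After 'push 7': [8, -4, 0, 7]
After 'pick 2': [8, -4, 0, 7, -4]
After 'pick 0': [8, -4, 0, 7, -4, -4]
After 'rot': [8, -4, 0, -4, -4, 7]
After 'eq': [8, -4, 0, -4, 0]
After 'pick 0': [8, -4, 0, -4, 0, 0]
After 'push 0': [8, -4, 0, -4, 0, 0, 0]
After 'pick 2': [8, -4, 0, -4, 0, 0, 0, 0]

Answer: [8, -4, 0, -4, 0, 0, 0, 0]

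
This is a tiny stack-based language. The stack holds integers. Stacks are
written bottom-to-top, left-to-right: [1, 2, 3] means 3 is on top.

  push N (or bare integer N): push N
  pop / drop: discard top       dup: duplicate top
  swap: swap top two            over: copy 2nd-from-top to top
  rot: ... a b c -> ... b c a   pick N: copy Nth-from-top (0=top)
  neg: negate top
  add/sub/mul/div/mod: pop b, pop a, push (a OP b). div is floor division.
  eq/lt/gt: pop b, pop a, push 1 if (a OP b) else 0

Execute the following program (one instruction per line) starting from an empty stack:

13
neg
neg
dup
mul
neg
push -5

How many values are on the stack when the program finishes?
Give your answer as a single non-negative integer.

Answer: 2

Derivation:
After 'push 13': stack = [13] (depth 1)
After 'neg': stack = [-13] (depth 1)
After 'neg': stack = [13] (depth 1)
After 'dup': stack = [13, 13] (depth 2)
After 'mul': stack = [169] (depth 1)
After 'neg': stack = [-169] (depth 1)
After 'push -5': stack = [-169, -5] (depth 2)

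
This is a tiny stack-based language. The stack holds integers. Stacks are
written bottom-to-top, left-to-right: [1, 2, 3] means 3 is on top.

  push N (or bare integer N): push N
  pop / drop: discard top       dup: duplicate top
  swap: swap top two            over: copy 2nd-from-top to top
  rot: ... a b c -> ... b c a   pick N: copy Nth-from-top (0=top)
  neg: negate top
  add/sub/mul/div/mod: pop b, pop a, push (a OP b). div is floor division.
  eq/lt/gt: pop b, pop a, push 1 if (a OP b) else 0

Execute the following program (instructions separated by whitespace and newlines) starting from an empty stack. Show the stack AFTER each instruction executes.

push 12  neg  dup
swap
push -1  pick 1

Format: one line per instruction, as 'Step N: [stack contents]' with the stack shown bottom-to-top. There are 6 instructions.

Step 1: [12]
Step 2: [-12]
Step 3: [-12, -12]
Step 4: [-12, -12]
Step 5: [-12, -12, -1]
Step 6: [-12, -12, -1, -12]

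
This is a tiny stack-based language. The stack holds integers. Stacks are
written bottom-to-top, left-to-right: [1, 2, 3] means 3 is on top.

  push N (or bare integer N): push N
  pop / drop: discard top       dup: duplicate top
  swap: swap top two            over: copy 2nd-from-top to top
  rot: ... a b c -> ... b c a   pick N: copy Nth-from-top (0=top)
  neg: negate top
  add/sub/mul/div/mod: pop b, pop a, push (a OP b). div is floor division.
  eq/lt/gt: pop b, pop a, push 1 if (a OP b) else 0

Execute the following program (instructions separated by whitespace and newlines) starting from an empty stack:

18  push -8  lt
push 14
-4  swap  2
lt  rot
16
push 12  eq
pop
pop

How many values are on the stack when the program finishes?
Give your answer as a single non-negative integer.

After 'push 18': stack = [18] (depth 1)
After 'push -8': stack = [18, -8] (depth 2)
After 'lt': stack = [0] (depth 1)
After 'push 14': stack = [0, 14] (depth 2)
After 'push -4': stack = [0, 14, -4] (depth 3)
After 'swap': stack = [0, -4, 14] (depth 3)
After 'push 2': stack = [0, -4, 14, 2] (depth 4)
After 'lt': stack = [0, -4, 0] (depth 3)
After 'rot': stack = [-4, 0, 0] (depth 3)
After 'push 16': stack = [-4, 0, 0, 16] (depth 4)
After 'push 12': stack = [-4, 0, 0, 16, 12] (depth 5)
After 'eq': stack = [-4, 0, 0, 0] (depth 4)
After 'pop': stack = [-4, 0, 0] (depth 3)
After 'pop': stack = [-4, 0] (depth 2)

Answer: 2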